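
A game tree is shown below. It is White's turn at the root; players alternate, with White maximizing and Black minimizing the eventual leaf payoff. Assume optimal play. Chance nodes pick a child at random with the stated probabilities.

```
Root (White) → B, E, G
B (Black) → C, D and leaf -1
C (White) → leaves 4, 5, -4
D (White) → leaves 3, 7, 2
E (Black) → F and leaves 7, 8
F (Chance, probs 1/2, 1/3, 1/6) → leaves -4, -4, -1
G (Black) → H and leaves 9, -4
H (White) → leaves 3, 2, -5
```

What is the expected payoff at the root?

C (White): max(4, 5, -4) = 5
D (White): max(3, 7, 2) = 7
B (Black): min(5, 7, -1) = -1
F (Chance): 1/2·-4 + 1/3·-4 + 1/6·-1 = -3.5
E (Black): min(-3.5, 7, 8) = -3.5
H (White): max(3, 2, -5) = 3
G (Black): min(3, 9, -4) = -4
Root (White): max(-1, -3.5, -4) = -1

-1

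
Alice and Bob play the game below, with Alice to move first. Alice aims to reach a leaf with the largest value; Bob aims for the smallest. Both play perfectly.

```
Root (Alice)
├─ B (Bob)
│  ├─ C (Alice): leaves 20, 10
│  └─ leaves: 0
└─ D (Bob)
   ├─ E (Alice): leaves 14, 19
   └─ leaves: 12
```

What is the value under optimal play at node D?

E: max(14, 19) = 19
D: min(19, 12) = 12

12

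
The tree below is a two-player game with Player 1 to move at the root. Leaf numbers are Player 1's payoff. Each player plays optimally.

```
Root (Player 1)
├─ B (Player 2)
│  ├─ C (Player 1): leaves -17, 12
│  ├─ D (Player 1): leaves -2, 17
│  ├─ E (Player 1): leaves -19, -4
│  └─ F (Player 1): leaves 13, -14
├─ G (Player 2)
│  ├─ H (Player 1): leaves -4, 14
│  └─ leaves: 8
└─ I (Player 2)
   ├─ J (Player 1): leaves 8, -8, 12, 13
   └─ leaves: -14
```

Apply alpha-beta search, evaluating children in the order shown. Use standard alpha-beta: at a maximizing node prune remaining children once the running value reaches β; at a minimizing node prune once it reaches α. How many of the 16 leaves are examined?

15

C [α=-∞,β=+∞]: v=12
D [α=-∞,β=12]: v=17
E [α=-∞,β=12]: v=-4
F [α=-∞,β=-4]: v=13 after child 1 ≥ β → β-cutoff, skip 1
B [α=-∞,β=+∞]: v=-4
H [α=-4,β=+∞]: v=14
G [α=-4,β=+∞]: v=8
J [α=8,β=+∞]: v=13
I [α=8,β=+∞]: v=-14
Root [α=-∞,β=+∞]: v=8
Leaves evaluated: 15 of 16.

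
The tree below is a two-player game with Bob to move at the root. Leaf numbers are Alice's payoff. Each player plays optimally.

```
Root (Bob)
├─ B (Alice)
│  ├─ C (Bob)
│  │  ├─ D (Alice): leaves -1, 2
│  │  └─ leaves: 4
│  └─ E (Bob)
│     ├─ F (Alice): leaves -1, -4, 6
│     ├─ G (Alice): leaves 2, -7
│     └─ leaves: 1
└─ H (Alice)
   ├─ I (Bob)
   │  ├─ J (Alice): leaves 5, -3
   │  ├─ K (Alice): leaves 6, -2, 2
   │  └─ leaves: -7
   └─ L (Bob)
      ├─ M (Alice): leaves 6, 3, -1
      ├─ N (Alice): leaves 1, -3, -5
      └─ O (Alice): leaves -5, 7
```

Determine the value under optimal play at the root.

1

D (Alice): max(-1, 2) = 2
C (Bob): min(2, 4) = 2
F (Alice): max(-1, -4, 6) = 6
G (Alice): max(2, -7) = 2
E (Bob): min(6, 2, 1) = 1
B (Alice): max(2, 1) = 2
J (Alice): max(5, -3) = 5
K (Alice): max(6, -2, 2) = 6
I (Bob): min(5, 6, -7) = -7
M (Alice): max(6, 3, -1) = 6
N (Alice): max(1, -3, -5) = 1
O (Alice): max(-5, 7) = 7
L (Bob): min(6, 1, 7) = 1
H (Alice): max(-7, 1) = 1
Root (Bob): min(2, 1) = 1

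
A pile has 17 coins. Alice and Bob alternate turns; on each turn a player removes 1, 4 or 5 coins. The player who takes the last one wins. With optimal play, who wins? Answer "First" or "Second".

Positions where the player to move wins (W) vs loses (L):
i:   0  1  2  3  4  5  6  7  8  9 10 11 12 13 14 15 16 17
     L  W  L  W  W  W  W  W  L  W  L  W  W  W  W  W  L  W
Position 17 is W, so the first player wins.

First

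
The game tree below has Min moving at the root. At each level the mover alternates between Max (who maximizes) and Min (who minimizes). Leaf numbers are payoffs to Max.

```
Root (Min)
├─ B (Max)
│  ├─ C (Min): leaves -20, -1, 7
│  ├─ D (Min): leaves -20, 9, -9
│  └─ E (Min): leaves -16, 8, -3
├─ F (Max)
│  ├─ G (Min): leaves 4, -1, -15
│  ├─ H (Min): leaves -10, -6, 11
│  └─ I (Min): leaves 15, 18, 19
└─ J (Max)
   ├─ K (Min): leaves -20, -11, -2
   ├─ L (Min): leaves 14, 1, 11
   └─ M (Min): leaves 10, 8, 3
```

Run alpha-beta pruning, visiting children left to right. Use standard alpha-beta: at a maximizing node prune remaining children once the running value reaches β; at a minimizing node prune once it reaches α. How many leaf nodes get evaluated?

16

C [α=-∞,β=+∞]: v=-20
D [α=-20,β=+∞]: v=-20 after child 1 ≤ α → α-cutoff, skip 2
E [α=-20,β=+∞]: v=-16
B [α=-∞,β=+∞]: v=-16
G [α=-∞,β=-16]: v=-15
F [α=-∞,β=-16]: v=-15 after child 1 ≥ β → β-cutoff, skip 2
K [α=-∞,β=-16]: v=-20
L [α=-20,β=-16]: v=1
J [α=-∞,β=-16]: v=1 after child 2 ≥ β → β-cutoff, skip 1
Root [α=-∞,β=+∞]: v=-16
Leaves evaluated: 16 of 27.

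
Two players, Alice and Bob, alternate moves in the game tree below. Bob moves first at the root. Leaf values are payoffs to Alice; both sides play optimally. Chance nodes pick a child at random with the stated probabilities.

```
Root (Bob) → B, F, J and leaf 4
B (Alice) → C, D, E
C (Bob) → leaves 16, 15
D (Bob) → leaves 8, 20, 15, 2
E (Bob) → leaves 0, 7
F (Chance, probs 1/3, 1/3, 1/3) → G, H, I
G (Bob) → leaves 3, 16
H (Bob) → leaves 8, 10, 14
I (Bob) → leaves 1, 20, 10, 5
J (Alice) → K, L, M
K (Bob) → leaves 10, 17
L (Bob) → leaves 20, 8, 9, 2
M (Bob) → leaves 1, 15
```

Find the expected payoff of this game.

4

C (Bob): min(16, 15) = 15
D (Bob): min(8, 20, 15, 2) = 2
E (Bob): min(0, 7) = 0
B (Alice): max(15, 2, 0) = 15
G (Bob): min(3, 16) = 3
H (Bob): min(8, 10, 14) = 8
I (Bob): min(1, 20, 10, 5) = 1
F (Chance): 1/3·3 + 1/3·8 + 1/3·1 = 4
K (Bob): min(10, 17) = 10
L (Bob): min(20, 8, 9, 2) = 2
M (Bob): min(1, 15) = 1
J (Alice): max(10, 2, 1) = 10
Root (Bob): min(15, 4, 10, 4) = 4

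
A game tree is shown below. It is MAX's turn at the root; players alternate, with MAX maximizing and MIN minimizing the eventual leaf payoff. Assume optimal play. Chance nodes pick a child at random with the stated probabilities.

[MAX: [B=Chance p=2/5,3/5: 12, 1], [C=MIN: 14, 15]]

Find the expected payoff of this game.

B (Chance): 2/5·12 + 3/5·1 = 5.4
C (MIN): min(14, 15) = 14
Root (MAX): max(5.4, 14) = 14

14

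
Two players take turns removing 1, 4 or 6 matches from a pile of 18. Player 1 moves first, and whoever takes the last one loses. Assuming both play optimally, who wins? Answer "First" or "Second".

i:   0  1  2  3  4  5  6  7  8  9 10 11 12 13 14 15 16 17 18
     W  L  W  L  W  W  L  W  L  W  W  L  W  L  W  W  L  W  L
Position 18 is L, so the second player wins.

Second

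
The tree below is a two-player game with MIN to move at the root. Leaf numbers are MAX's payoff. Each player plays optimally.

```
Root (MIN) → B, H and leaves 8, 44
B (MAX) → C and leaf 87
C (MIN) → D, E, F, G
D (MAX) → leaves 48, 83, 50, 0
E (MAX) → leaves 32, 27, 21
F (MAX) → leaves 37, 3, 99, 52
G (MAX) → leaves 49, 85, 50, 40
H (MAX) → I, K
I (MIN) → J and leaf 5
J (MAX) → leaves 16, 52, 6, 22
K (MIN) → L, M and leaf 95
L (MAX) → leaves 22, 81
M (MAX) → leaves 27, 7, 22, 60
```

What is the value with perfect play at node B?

D: max(48, 83, 50, 0) = 83
E: max(32, 27, 21) = 32
F: max(37, 3, 99, 52) = 99
G: max(49, 85, 50, 40) = 85
C: min(83, 32, 99, 85) = 32
B: max(32, 87) = 87

87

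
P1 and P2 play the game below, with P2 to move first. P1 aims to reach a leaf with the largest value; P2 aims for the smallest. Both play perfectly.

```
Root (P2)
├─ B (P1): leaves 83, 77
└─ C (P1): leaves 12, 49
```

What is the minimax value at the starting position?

49

B (P1): max(83, 77) = 83
C (P1): max(12, 49) = 49
Root (P2): min(83, 49) = 49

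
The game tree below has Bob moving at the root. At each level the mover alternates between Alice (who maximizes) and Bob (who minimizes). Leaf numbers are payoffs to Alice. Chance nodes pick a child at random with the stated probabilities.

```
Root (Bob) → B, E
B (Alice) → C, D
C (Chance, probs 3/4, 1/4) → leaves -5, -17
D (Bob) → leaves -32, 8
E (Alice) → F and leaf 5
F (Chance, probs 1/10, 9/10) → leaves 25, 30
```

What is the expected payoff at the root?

-8

C (Chance): 3/4·-5 + 1/4·-17 = -8
D (Bob): min(-32, 8) = -32
B (Alice): max(-8, -32) = -8
F (Chance): 1/10·25 + 9/10·30 = 29.5
E (Alice): max(29.5, 5) = 29.5
Root (Bob): min(-8, 29.5) = -8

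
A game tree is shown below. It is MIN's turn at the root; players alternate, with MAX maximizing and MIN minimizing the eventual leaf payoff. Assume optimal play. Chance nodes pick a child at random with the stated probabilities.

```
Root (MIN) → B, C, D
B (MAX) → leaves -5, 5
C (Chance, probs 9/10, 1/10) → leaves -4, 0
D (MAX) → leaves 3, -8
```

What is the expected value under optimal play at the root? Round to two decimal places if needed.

B (MAX): max(-5, 5) = 5
C (Chance): 9/10·-4 + 1/10·0 = -3.6
D (MAX): max(3, -8) = 3
Root (MIN): min(5, -3.6, 3) = -3.6

-3.6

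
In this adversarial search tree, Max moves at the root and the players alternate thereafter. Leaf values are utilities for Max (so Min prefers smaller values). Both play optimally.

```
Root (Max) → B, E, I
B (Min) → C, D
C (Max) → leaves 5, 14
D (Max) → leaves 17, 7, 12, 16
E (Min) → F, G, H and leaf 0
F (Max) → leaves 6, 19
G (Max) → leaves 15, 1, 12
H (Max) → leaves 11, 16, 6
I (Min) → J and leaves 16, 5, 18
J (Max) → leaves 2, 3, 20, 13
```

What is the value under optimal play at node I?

J: max(2, 3, 20, 13) = 20
I: min(20, 16, 5, 18) = 5

5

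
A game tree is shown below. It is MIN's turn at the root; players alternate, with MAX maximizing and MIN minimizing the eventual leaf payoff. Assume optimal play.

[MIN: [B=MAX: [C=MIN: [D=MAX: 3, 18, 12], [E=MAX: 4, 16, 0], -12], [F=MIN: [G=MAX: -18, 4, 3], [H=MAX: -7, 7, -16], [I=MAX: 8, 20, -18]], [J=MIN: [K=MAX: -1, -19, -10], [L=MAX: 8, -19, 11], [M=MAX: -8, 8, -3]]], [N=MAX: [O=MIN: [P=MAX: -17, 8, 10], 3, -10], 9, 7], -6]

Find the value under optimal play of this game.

D (MAX): max(3, 18, 12) = 18
E (MAX): max(4, 16, 0) = 16
C (MIN): min(18, 16, -12) = -12
G (MAX): max(-18, 4, 3) = 4
H (MAX): max(-7, 7, -16) = 7
I (MAX): max(8, 20, -18) = 20
F (MIN): min(4, 7, 20) = 4
K (MAX): max(-1, -19, -10) = -1
L (MAX): max(8, -19, 11) = 11
M (MAX): max(-8, 8, -3) = 8
J (MIN): min(-1, 11, 8) = -1
B (MAX): max(-12, 4, -1) = 4
P (MAX): max(-17, 8, 10) = 10
O (MIN): min(10, 3, -10) = -10
N (MAX): max(-10, 9, 7) = 9
Root (MIN): min(4, 9, -6) = -6

-6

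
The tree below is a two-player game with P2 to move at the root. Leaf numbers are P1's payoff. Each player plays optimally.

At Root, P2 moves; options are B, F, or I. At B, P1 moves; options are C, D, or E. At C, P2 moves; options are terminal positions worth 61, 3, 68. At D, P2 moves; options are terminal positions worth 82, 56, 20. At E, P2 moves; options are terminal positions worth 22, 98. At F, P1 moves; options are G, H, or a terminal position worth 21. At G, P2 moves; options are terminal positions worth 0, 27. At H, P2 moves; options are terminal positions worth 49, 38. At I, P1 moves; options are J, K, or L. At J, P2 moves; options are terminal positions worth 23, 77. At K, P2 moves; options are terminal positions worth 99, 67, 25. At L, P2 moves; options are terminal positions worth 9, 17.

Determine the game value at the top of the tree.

22

C (P2): min(61, 3, 68) = 3
D (P2): min(82, 56, 20) = 20
E (P2): min(22, 98) = 22
B (P1): max(3, 20, 22) = 22
G (P2): min(0, 27) = 0
H (P2): min(49, 38) = 38
F (P1): max(0, 38, 21) = 38
J (P2): min(23, 77) = 23
K (P2): min(99, 67, 25) = 25
L (P2): min(9, 17) = 9
I (P1): max(23, 25, 9) = 25
Root (P2): min(22, 38, 25) = 22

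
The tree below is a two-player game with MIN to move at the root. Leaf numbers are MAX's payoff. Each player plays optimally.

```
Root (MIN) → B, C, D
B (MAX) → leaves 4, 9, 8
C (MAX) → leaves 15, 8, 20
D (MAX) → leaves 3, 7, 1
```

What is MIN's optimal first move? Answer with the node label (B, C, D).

D

B (MAX): max(4, 9, 8) = 9
C (MAX): max(15, 8, 20) = 20
D (MAX): max(3, 7, 1) = 7
Root (MIN): min(9, 20, 7) = 7
MIN picks the child with the lowest value: D (value 7).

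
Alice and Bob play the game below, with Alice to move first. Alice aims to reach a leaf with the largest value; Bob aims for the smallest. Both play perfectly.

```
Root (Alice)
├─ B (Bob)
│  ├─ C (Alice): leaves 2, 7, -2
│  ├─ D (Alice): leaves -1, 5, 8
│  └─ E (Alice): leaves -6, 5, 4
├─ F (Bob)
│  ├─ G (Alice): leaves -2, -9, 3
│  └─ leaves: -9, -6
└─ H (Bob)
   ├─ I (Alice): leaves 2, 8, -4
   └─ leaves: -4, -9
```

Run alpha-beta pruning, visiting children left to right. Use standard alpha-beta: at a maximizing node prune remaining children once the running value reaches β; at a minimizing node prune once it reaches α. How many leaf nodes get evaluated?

16

C [α=-∞,β=+∞]: v=7
D [α=-∞,β=7]: v=8
E [α=-∞,β=7]: v=5
B [α=-∞,β=+∞]: v=5
G [α=5,β=+∞]: v=3
F [α=5,β=+∞]: v=3 after child 1 ≤ α → α-cutoff, skip 2
I [α=5,β=+∞]: v=8
H [α=5,β=+∞]: v=-4 after child 2 ≤ α → α-cutoff, skip 1
Root [α=-∞,β=+∞]: v=5
Leaves evaluated: 16 of 19.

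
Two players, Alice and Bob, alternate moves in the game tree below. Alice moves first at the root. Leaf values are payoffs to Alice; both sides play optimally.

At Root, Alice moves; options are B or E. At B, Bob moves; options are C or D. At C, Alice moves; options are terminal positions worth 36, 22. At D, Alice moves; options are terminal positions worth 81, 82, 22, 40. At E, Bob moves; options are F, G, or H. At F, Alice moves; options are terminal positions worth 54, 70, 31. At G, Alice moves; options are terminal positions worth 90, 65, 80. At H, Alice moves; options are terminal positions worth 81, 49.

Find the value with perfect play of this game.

70

C (Alice): max(36, 22) = 36
D (Alice): max(81, 82, 22, 40) = 82
B (Bob): min(36, 82) = 36
F (Alice): max(54, 70, 31) = 70
G (Alice): max(90, 65, 80) = 90
H (Alice): max(81, 49) = 81
E (Bob): min(70, 90, 81) = 70
Root (Alice): max(36, 70) = 70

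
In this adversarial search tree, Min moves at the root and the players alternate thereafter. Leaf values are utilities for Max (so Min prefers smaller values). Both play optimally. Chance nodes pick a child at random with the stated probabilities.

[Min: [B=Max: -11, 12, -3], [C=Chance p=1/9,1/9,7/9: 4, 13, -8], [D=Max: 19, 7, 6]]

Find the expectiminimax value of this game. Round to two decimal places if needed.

-4.33

B (Max): max(-11, 12, -3) = 12
C (Chance): 1/9·4 + 1/9·13 + 7/9·-8 = -4.33
D (Max): max(19, 7, 6) = 19
Root (Min): min(12, -4.33, 19) = -4.33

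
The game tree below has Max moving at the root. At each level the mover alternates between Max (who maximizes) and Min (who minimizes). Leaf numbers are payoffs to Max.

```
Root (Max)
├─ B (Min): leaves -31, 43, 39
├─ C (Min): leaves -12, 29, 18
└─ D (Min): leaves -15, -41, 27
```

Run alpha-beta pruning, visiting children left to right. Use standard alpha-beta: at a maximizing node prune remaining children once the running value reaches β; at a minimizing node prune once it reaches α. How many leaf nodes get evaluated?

7

B [α=-∞,β=+∞]: v=-31
C [α=-31,β=+∞]: v=-12
D [α=-12,β=+∞]: v=-15 after child 1 ≤ α → α-cutoff, skip 2
Root [α=-∞,β=+∞]: v=-12
Leaves evaluated: 7 of 9.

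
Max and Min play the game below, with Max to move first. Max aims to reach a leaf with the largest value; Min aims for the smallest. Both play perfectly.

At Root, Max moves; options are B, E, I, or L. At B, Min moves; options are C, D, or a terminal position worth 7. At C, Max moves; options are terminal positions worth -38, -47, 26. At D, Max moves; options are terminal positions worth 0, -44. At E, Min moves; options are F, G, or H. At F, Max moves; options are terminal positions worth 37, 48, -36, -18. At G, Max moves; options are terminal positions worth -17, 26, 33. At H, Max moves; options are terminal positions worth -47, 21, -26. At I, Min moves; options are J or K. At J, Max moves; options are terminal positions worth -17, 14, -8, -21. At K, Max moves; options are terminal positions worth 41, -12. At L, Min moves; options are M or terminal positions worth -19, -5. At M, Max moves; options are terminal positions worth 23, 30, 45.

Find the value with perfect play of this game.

C (Max): max(-38, -47, 26) = 26
D (Max): max(0, -44) = 0
B (Min): min(26, 0, 7) = 0
F (Max): max(37, 48, -36, -18) = 48
G (Max): max(-17, 26, 33) = 33
H (Max): max(-47, 21, -26) = 21
E (Min): min(48, 33, 21) = 21
J (Max): max(-17, 14, -8, -21) = 14
K (Max): max(41, -12) = 41
I (Min): min(14, 41) = 14
M (Max): max(23, 30, 45) = 45
L (Min): min(45, -19, -5) = -19
Root (Max): max(0, 21, 14, -19) = 21

21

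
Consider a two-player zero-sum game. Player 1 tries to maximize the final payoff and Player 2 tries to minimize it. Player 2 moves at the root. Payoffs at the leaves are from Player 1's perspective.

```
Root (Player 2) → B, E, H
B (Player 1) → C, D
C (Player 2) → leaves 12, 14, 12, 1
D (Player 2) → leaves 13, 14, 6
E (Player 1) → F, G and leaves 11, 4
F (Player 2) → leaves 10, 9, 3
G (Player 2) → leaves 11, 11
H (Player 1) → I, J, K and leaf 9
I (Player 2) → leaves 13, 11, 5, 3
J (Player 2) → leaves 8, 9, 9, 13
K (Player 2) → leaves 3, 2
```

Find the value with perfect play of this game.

C (Player 2): min(12, 14, 12, 1) = 1
D (Player 2): min(13, 14, 6) = 6
B (Player 1): max(1, 6) = 6
F (Player 2): min(10, 9, 3) = 3
G (Player 2): min(11, 11) = 11
E (Player 1): max(3, 11, 11, 4) = 11
I (Player 2): min(13, 11, 5, 3) = 3
J (Player 2): min(8, 9, 9, 13) = 8
K (Player 2): min(3, 2) = 2
H (Player 1): max(3, 8, 2, 9) = 9
Root (Player 2): min(6, 11, 9) = 6

6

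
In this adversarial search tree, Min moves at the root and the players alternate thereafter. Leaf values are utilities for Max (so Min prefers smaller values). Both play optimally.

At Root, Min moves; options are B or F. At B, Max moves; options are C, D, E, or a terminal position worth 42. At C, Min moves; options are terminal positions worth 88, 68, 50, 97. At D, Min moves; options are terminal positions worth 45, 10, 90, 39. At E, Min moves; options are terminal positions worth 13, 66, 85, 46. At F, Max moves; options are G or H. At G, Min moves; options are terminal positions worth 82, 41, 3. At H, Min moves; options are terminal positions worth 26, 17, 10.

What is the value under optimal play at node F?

10

G: min(82, 41, 3) = 3
H: min(26, 17, 10) = 10
F: max(3, 10) = 10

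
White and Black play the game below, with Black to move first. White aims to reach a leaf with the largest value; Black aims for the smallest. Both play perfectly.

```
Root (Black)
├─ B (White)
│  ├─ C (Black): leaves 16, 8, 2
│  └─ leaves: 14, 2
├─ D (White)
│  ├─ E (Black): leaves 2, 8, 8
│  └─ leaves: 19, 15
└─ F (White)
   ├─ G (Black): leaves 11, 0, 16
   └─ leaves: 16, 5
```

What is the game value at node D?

E: min(2, 8, 8) = 2
D: max(2, 19, 15) = 19

19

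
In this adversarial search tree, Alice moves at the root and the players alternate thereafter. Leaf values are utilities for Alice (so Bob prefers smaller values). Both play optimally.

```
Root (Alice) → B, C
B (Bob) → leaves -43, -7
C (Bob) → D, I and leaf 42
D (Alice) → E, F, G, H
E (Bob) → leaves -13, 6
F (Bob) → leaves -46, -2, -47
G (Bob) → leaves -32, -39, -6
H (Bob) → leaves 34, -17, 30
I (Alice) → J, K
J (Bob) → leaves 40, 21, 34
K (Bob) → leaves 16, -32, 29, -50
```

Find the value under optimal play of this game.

-13

B (Bob): min(-43, -7) = -43
E (Bob): min(-13, 6) = -13
F (Bob): min(-46, -2, -47) = -47
G (Bob): min(-32, -39, -6) = -39
H (Bob): min(34, -17, 30) = -17
D (Alice): max(-13, -47, -39, -17) = -13
J (Bob): min(40, 21, 34) = 21
K (Bob): min(16, -32, 29, -50) = -50
I (Alice): max(21, -50) = 21
C (Bob): min(-13, 21, 42) = -13
Root (Alice): max(-43, -13) = -13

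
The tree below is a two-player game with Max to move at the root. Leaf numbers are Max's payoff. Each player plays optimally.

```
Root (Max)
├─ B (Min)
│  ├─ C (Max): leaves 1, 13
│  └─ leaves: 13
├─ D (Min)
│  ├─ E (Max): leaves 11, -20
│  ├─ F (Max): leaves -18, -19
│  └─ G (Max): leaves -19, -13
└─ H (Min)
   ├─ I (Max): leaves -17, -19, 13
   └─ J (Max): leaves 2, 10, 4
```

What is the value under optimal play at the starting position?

C (Max): max(1, 13) = 13
B (Min): min(13, 13) = 13
E (Max): max(11, -20) = 11
F (Max): max(-18, -19) = -18
G (Max): max(-19, -13) = -13
D (Min): min(11, -18, -13) = -18
I (Max): max(-17, -19, 13) = 13
J (Max): max(2, 10, 4) = 10
H (Min): min(13, 10) = 10
Root (Max): max(13, -18, 10) = 13

13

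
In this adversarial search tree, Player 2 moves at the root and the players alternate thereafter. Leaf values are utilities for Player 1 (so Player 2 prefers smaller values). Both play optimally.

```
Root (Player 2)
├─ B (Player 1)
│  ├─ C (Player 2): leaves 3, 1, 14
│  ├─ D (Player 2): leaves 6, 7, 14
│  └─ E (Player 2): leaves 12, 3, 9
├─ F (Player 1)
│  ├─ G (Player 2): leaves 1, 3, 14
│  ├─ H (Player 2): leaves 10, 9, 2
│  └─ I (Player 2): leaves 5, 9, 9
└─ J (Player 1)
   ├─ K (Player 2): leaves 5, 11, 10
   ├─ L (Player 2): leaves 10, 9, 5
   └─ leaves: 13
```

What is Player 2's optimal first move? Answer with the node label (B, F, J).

F

C (Player 2): min(3, 1, 14) = 1
D (Player 2): min(6, 7, 14) = 6
E (Player 2): min(12, 3, 9) = 3
B (Player 1): max(1, 6, 3) = 6
G (Player 2): min(1, 3, 14) = 1
H (Player 2): min(10, 9, 2) = 2
I (Player 2): min(5, 9, 9) = 5
F (Player 1): max(1, 2, 5) = 5
K (Player 2): min(5, 11, 10) = 5
L (Player 2): min(10, 9, 5) = 5
J (Player 1): max(5, 5, 13) = 13
Root (Player 2): min(6, 5, 13) = 5
Player 2 picks the child with the lowest value: F (value 5).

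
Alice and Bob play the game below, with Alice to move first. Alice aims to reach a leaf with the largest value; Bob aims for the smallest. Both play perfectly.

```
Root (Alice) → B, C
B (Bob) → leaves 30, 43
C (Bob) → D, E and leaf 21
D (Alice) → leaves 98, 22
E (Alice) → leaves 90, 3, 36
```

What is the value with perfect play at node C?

21

D: max(98, 22) = 98
E: max(90, 3, 36) = 90
C: min(98, 90, 21) = 21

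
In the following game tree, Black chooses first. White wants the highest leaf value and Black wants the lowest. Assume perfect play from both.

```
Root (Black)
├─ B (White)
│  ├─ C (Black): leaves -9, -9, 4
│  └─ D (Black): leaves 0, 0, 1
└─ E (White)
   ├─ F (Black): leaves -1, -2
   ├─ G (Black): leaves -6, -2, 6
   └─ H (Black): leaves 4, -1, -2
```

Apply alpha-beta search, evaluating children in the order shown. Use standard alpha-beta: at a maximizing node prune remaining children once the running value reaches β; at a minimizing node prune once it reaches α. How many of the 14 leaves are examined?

C [α=-∞,β=+∞]: v=-9
D [α=-9,β=+∞]: v=0
B [α=-∞,β=+∞]: v=0
F [α=-∞,β=0]: v=-2
G [α=-2,β=0]: v=-6 after child 1 ≤ α → α-cutoff, skip 2
H [α=-2,β=0]: v=-2
E [α=-∞,β=0]: v=-2
Root [α=-∞,β=+∞]: v=-2
Leaves evaluated: 12 of 14.

12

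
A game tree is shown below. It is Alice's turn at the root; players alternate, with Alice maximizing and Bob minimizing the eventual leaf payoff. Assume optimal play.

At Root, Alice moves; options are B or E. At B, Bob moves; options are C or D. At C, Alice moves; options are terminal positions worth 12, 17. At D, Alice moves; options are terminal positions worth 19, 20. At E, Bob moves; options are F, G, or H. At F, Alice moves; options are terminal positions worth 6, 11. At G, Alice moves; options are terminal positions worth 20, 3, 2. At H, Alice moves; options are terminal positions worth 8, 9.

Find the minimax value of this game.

C (Alice): max(12, 17) = 17
D (Alice): max(19, 20) = 20
B (Bob): min(17, 20) = 17
F (Alice): max(6, 11) = 11
G (Alice): max(20, 3, 2) = 20
H (Alice): max(8, 9) = 9
E (Bob): min(11, 20, 9) = 9
Root (Alice): max(17, 9) = 17

17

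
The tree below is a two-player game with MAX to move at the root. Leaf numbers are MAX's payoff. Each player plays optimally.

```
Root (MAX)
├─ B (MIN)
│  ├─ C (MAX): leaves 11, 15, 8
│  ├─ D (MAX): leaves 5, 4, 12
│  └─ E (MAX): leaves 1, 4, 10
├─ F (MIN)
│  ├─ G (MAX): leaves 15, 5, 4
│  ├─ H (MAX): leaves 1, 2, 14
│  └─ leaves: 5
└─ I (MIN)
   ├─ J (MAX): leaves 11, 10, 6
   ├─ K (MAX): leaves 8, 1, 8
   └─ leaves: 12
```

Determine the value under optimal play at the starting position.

10

C (MAX): max(11, 15, 8) = 15
D (MAX): max(5, 4, 12) = 12
E (MAX): max(1, 4, 10) = 10
B (MIN): min(15, 12, 10) = 10
G (MAX): max(15, 5, 4) = 15
H (MAX): max(1, 2, 14) = 14
F (MIN): min(15, 14, 5) = 5
J (MAX): max(11, 10, 6) = 11
K (MAX): max(8, 1, 8) = 8
I (MIN): min(11, 8, 12) = 8
Root (MAX): max(10, 5, 8) = 10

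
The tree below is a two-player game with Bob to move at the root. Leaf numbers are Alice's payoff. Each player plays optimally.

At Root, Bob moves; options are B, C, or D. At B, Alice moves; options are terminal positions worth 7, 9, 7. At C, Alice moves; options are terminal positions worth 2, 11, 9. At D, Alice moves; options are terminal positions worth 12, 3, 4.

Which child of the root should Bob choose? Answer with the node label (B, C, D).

B (Alice): max(7, 9, 7) = 9
C (Alice): max(2, 11, 9) = 11
D (Alice): max(12, 3, 4) = 12
Root (Bob): min(9, 11, 12) = 9
Bob picks the child with the lowest value: B (value 9).

B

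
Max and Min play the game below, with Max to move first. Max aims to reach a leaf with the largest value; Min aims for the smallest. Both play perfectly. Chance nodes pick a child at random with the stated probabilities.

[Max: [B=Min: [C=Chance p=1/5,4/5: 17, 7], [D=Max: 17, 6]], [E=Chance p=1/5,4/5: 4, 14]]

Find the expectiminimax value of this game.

C (Chance): 1/5·17 + 4/5·7 = 9
D (Max): max(17, 6) = 17
B (Min): min(9, 17) = 9
E (Chance): 1/5·4 + 4/5·14 = 12
Root (Max): max(9, 12) = 12

12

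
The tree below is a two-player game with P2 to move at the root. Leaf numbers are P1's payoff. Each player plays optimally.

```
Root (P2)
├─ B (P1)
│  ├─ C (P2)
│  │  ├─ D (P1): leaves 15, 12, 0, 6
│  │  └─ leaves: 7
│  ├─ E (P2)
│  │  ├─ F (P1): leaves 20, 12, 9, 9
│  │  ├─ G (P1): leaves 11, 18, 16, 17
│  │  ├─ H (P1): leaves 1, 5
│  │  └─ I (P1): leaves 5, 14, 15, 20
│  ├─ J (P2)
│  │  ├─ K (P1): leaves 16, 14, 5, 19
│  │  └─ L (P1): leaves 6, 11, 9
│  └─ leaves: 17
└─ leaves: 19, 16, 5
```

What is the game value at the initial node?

5

D (P1): max(15, 12, 0, 6) = 15
C (P2): min(15, 7) = 7
F (P1): max(20, 12, 9, 9) = 20
G (P1): max(11, 18, 16, 17) = 18
H (P1): max(1, 5) = 5
I (P1): max(5, 14, 15, 20) = 20
E (P2): min(20, 18, 5, 20) = 5
K (P1): max(16, 14, 5, 19) = 19
L (P1): max(6, 11, 9) = 11
J (P2): min(19, 11) = 11
B (P1): max(7, 5, 11, 17) = 17
Root (P2): min(17, 19, 16, 5) = 5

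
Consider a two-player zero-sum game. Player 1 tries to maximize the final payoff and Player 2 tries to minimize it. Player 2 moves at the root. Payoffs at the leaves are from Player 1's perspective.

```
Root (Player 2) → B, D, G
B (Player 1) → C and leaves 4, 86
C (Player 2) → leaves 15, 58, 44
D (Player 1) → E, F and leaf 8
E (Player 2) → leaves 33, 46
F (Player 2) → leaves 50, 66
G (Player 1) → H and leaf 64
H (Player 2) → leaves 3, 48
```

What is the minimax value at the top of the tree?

50

C (Player 2): min(15, 58, 44) = 15
B (Player 1): max(15, 4, 86) = 86
E (Player 2): min(33, 46) = 33
F (Player 2): min(50, 66) = 50
D (Player 1): max(33, 50, 8) = 50
H (Player 2): min(3, 48) = 3
G (Player 1): max(3, 64) = 64
Root (Player 2): min(86, 50, 64) = 50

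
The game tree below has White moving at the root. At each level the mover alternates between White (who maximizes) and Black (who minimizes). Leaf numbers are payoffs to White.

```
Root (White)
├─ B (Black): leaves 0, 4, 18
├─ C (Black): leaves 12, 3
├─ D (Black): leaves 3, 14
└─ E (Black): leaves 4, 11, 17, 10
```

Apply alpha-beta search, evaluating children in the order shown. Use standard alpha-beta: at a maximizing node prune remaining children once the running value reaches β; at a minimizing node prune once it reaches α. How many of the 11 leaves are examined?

B [α=-∞,β=+∞]: v=0
C [α=0,β=+∞]: v=3
D [α=3,β=+∞]: v=3 after child 1 ≤ α → α-cutoff, skip 1
E [α=3,β=+∞]: v=4
Root [α=-∞,β=+∞]: v=4
Leaves evaluated: 10 of 11.

10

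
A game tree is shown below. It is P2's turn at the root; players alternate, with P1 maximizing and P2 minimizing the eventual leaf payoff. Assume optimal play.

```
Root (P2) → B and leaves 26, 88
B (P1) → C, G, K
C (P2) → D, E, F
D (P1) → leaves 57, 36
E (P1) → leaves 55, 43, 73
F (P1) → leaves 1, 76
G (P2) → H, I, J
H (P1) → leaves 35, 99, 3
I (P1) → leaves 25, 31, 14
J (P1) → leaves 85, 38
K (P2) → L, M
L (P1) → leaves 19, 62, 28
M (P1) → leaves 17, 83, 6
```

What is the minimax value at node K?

L: max(19, 62, 28) = 62
M: max(17, 83, 6) = 83
K: min(62, 83) = 62

62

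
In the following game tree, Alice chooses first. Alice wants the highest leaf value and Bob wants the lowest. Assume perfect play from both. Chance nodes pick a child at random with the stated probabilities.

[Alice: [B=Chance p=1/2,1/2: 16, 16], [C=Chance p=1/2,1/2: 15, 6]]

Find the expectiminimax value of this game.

B (Chance): 1/2·16 + 1/2·16 = 16
C (Chance): 1/2·15 + 1/2·6 = 10.5
Root (Alice): max(16, 10.5) = 16

16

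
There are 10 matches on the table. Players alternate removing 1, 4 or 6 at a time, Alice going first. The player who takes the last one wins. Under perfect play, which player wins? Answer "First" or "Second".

Positions where the player to move wins (W) vs loses (L):
i:   0  1  2  3  4  5  6  7  8  9 10
     L  W  L  W  W  L  W  L  W  W  L
Position 10 is L, so the second player wins.

Second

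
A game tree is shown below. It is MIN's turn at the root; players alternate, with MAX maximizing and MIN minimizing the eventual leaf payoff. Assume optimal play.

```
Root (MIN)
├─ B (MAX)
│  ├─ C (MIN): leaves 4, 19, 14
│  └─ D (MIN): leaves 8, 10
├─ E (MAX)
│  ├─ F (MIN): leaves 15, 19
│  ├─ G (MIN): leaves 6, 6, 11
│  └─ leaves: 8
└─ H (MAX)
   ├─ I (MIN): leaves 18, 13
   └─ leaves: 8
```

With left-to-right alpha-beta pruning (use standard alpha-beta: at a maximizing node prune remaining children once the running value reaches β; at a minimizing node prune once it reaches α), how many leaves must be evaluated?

9

C [α=-∞,β=+∞]: v=4
D [α=4,β=+∞]: v=8
B [α=-∞,β=+∞]: v=8
F [α=-∞,β=8]: v=15
E [α=-∞,β=8]: v=15 after child 1 ≥ β → β-cutoff, skip 2
I [α=-∞,β=8]: v=13
H [α=-∞,β=8]: v=13 after child 1 ≥ β → β-cutoff, skip 1
Root [α=-∞,β=+∞]: v=8
Leaves evaluated: 9 of 14.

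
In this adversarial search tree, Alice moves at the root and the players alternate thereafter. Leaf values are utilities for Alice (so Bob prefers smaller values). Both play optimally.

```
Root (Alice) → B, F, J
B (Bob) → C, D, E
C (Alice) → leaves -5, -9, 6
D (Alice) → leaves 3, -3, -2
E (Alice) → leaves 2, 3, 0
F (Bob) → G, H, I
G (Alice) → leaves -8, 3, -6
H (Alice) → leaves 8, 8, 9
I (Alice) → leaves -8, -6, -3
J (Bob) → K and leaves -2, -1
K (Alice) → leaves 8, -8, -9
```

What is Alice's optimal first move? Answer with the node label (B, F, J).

C (Alice): max(-5, -9, 6) = 6
D (Alice): max(3, -3, -2) = 3
E (Alice): max(2, 3, 0) = 3
B (Bob): min(6, 3, 3) = 3
G (Alice): max(-8, 3, -6) = 3
H (Alice): max(8, 8, 9) = 9
I (Alice): max(-8, -6, -3) = -3
F (Bob): min(3, 9, -3) = -3
K (Alice): max(8, -8, -9) = 8
J (Bob): min(8, -2, -1) = -2
Root (Alice): max(3, -3, -2) = 3
Alice picks the child with the highest value: B (value 3).

B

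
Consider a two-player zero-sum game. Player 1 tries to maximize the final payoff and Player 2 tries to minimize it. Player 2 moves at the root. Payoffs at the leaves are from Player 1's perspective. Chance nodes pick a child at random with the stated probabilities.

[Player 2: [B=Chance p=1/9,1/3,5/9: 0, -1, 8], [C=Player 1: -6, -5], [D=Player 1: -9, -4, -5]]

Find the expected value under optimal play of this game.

-5

B (Chance): 1/9·0 + 1/3·-1 + 5/9·8 = 4.11
C (Player 1): max(-6, -5) = -5
D (Player 1): max(-9, -4, -5) = -4
Root (Player 2): min(4.11, -5, -4) = -5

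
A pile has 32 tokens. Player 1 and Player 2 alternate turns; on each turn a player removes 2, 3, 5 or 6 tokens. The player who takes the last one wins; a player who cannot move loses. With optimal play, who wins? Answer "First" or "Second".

W/L table (W = player to move can force a win):
i:   0  1  2  3  4  5  6  7  8  9 10 11 12 13 14 15 16 17 18 19 20 21 22 23 24 25 26 27 28 29 30 31 32
     L  L  W  W  W  W  W  W  L  L  W  W  W  W  W  W  L  L  W  W  W  W  W  W  L  L  W  W  W  W  W  W  L
Position 32 is L, so the second player wins.

Second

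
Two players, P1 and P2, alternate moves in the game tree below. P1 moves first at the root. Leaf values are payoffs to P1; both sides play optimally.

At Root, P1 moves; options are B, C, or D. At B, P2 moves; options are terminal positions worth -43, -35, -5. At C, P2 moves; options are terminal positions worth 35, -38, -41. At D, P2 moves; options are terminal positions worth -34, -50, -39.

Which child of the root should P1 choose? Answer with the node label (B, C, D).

C

B (P2): min(-43, -35, -5) = -43
C (P2): min(35, -38, -41) = -41
D (P2): min(-34, -50, -39) = -50
Root (P1): max(-43, -41, -50) = -41
P1 picks the child with the highest value: C (value -41).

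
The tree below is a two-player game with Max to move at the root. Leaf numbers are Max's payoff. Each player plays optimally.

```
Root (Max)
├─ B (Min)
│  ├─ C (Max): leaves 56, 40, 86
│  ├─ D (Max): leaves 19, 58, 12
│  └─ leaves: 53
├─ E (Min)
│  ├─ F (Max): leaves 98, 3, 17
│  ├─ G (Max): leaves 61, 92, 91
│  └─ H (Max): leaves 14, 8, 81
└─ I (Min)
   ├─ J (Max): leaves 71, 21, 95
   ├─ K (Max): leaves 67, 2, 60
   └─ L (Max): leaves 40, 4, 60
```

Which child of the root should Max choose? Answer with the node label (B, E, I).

E

C (Max): max(56, 40, 86) = 86
D (Max): max(19, 58, 12) = 58
B (Min): min(86, 58, 53) = 53
F (Max): max(98, 3, 17) = 98
G (Max): max(61, 92, 91) = 92
H (Max): max(14, 8, 81) = 81
E (Min): min(98, 92, 81) = 81
J (Max): max(71, 21, 95) = 95
K (Max): max(67, 2, 60) = 67
L (Max): max(40, 4, 60) = 60
I (Min): min(95, 67, 60) = 60
Root (Max): max(53, 81, 60) = 81
Max picks the child with the highest value: E (value 81).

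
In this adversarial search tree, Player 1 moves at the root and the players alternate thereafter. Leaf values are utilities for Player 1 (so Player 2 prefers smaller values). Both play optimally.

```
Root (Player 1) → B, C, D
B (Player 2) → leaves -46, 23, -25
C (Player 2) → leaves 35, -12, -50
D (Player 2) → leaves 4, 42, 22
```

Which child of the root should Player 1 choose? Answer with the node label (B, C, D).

B (Player 2): min(-46, 23, -25) = -46
C (Player 2): min(35, -12, -50) = -50
D (Player 2): min(4, 42, 22) = 4
Root (Player 1): max(-46, -50, 4) = 4
Player 1 picks the child with the highest value: D (value 4).

D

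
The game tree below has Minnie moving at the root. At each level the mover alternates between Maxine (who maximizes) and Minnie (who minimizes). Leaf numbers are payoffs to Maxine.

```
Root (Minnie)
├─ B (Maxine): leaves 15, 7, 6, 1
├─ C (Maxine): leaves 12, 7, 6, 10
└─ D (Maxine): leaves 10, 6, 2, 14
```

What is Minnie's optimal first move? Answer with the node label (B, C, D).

C

B (Maxine): max(15, 7, 6, 1) = 15
C (Maxine): max(12, 7, 6, 10) = 12
D (Maxine): max(10, 6, 2, 14) = 14
Root (Minnie): min(15, 12, 14) = 12
Minnie picks the child with the lowest value: C (value 12).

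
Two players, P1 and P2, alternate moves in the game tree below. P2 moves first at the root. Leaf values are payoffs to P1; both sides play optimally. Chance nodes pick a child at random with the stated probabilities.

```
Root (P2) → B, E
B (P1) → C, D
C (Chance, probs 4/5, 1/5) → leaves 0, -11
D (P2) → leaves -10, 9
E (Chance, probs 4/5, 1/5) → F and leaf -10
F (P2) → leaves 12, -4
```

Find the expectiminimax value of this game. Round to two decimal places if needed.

-5.2

C (Chance): 4/5·0 + 1/5·-11 = -2.2
D (P2): min(-10, 9) = -10
B (P1): max(-2.2, -10) = -2.2
F (P2): min(12, -4) = -4
E (Chance): 4/5·-4 + 1/5·-10 = -5.2
Root (P2): min(-2.2, -5.2) = -5.2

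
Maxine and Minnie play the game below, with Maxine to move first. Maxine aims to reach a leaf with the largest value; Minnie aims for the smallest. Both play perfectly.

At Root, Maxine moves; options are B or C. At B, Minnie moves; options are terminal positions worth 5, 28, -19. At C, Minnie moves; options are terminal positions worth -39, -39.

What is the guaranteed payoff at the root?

-19

B (Minnie): min(5, 28, -19) = -19
C (Minnie): min(-39, -39) = -39
Root (Maxine): max(-19, -39) = -19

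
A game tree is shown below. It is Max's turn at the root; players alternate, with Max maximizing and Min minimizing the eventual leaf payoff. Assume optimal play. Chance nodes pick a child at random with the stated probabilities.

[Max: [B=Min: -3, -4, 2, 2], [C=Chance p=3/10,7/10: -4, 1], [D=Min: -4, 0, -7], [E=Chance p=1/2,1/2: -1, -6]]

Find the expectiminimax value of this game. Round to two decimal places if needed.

-0.5

B (Min): min(-3, -4, 2, 2) = -4
C (Chance): 3/10·-4 + 7/10·1 = -0.5
D (Min): min(-4, 0, -7) = -7
E (Chance): 1/2·-1 + 1/2·-6 = -3.5
Root (Max): max(-4, -0.5, -7, -3.5) = -0.5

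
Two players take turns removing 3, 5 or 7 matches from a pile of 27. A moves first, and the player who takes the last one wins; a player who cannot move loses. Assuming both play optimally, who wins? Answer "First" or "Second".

Compute winning (W) and losing (L) positions by backward induction:
i:   0  1  2  3  4  5  6  7  8  9 10 11 12 13 14 15 16 17 18 19 20 21 22 23 24 25 26 27
     L  L  L  W  W  W  W  W  W  W  L  L  L  W  W  W  W  W  W  W  L  L  L  W  W  W  W  W
Position 27 is W, so the first player wins.

First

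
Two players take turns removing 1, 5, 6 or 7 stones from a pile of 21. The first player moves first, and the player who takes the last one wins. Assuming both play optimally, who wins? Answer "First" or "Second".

First

Mark each pile size as W (mover wins) or L (mover loses):
i:   0  1  2  3  4  5  6  7  8  9 10 11 12 13 14 15 16 17 18 19 20 21
     L  W  L  W  L  W  W  W  W  W  W  W  L  W  L  W  L  W  W  W  W  W
Position 21 is W, so the first player wins.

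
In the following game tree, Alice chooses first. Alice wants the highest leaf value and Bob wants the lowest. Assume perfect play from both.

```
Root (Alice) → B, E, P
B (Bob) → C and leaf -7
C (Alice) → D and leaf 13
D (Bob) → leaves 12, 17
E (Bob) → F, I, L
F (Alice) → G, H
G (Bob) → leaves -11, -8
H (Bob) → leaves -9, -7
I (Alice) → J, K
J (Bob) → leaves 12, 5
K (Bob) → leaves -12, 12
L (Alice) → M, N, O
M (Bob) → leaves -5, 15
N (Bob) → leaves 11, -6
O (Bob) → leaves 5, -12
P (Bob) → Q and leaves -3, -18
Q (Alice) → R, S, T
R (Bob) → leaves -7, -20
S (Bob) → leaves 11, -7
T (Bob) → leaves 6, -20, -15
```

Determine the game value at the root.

-7

D (Bob): min(12, 17) = 12
C (Alice): max(12, 13) = 13
B (Bob): min(13, -7) = -7
G (Bob): min(-11, -8) = -11
H (Bob): min(-9, -7) = -9
F (Alice): max(-11, -9) = -9
J (Bob): min(12, 5) = 5
K (Bob): min(-12, 12) = -12
I (Alice): max(5, -12) = 5
M (Bob): min(-5, 15) = -5
N (Bob): min(11, -6) = -6
O (Bob): min(5, -12) = -12
L (Alice): max(-5, -6, -12) = -5
E (Bob): min(-9, 5, -5) = -9
R (Bob): min(-7, -20) = -20
S (Bob): min(11, -7) = -7
T (Bob): min(6, -20, -15) = -20
Q (Alice): max(-20, -7, -20) = -7
P (Bob): min(-7, -3, -18) = -18
Root (Alice): max(-7, -9, -18) = -7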